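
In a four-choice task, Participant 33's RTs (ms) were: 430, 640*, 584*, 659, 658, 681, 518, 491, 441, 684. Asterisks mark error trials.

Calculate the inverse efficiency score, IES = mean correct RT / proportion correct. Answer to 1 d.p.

712.8 ms

Correct trials (n=8): 430, 659, 658, 681, 518, 491, 441, 684
Mean correct RT = 4562/8 = 570.2500 ms
Proportion correct = 8/10
IES = 570.2500 / (8/10) = 712.812 ms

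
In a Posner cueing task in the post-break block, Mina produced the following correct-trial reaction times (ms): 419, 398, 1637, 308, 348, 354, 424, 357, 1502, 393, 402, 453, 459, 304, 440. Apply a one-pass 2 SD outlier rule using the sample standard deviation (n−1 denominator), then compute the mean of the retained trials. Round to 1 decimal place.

n = 15, ΣRT = 8198, M = 546.533
Σ(x−M)² = 2455725.73; s = √(2455725.73/14) = 418.819
Cutoffs: 546.533 ± 2·418.819 → [-291.1, 1384.2]
Outside: 1502, 1637 → excluded.
Retained (n=13): Σ = 5059, mean = 5059/13 = 389.154

389.2 ms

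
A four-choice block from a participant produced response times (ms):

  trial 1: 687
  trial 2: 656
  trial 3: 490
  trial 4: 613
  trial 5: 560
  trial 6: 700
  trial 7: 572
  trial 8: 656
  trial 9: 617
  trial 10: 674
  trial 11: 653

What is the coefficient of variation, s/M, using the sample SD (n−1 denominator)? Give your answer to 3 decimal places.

n = 11, Σ = 6878, M = 625.2727
Σ(x−M)² = 40042.182; s = √(40042.182/10) = 63.2789
CV = 63.2789 / 625.2727 = 0.10120

0.101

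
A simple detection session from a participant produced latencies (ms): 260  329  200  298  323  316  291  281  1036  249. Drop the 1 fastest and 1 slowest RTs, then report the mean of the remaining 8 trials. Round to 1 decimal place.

Sorted: 200, 249, 260, 281, 291, 298, 316, 323, 329, 1036
Drop lowest 1 (200) and highest 1 (1036)
Remaining (n=8): Σ = 2347, mean = 2347/8 = 293.375

293.4 ms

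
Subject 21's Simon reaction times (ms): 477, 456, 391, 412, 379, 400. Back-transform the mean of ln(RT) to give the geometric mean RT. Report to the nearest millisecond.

ln(RT): 6.1675, 6.1225, 5.9687, 6.0210, 5.9375, 5.9915
Mean ln(RT) = 36.2087/6 = 6.03479
Geometric mean = exp(6.03479) = 417.71 ms

418 ms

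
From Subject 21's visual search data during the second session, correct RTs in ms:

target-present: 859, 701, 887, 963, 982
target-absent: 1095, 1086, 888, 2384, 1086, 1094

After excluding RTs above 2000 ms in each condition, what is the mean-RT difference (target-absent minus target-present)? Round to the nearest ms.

target-absent: exclude 2384
M(target-present) = 4392/5 = 878.400
M(target-absent) = 5249/5 = 1049.800
Difference = 1049.800 − 878.400 = 171.400 ms

171 ms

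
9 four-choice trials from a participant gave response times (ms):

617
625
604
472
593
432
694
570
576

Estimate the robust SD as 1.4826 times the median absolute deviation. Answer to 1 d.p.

35.6 ms

Sorted: 432, 472, 570, 576, 593, 604, 617, 625, 694 → median = 593
|x − 593| sorted: 0, 11, 17, 23, 24, 32, 101, 121, 161 → MAD = 24
Robust SD ≈ 1.4826 × 24 = 35.582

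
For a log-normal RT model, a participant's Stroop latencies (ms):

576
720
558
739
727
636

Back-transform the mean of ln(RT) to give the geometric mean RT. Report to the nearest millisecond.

ln(RT): 6.3561, 6.5793, 6.3244, 6.6053, 6.5889, 6.4552
Mean ln(RT) = 38.9091/6 = 6.48486
Geometric mean = exp(6.48486) = 655.15 ms

655 ms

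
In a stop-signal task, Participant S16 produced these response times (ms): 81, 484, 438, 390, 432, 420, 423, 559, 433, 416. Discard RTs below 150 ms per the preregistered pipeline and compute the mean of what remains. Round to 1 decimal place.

443.9 ms

Excluded: 81
Retained (n=9): Σ = 3995
Mean = 3995/9 = 443.8889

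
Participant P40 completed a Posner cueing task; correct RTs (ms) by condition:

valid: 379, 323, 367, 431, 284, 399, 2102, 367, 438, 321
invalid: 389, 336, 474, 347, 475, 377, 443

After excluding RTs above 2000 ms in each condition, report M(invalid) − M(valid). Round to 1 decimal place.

38.2 ms

valid: exclude 2102
M(valid) = 3309/9 = 367.667
M(invalid) = 2841/7 = 405.857
Difference = 405.857 − 367.667 = 38.190 ms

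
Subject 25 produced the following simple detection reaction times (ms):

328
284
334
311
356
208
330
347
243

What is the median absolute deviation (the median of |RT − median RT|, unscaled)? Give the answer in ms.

19 ms

Sorted: 208, 243, 284, 311, 328, 330, 334, 347, 356 → median = 328
|x − 328|: 0, 44, 6, 17, 28, 120, 2, 19, 85
Sorted deviations: 0, 2, 6, 17, 19, 28, 44, 85, 120 → MAD = 19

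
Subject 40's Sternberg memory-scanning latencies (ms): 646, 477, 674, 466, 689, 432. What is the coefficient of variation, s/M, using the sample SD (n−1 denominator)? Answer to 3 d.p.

0.208

n = 6, Σ = 3384, M = 564.0000
Σ(x−M)² = 69046.000; s = √(69046.000/5) = 117.5126
CV = 117.5126 / 564.0000 = 0.20836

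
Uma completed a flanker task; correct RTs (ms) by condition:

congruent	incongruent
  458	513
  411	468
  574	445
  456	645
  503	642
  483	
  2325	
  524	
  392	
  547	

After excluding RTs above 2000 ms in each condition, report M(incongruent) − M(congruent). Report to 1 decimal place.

59.5 ms

congruent: exclude 2325
M(congruent) = 4348/9 = 483.111
M(incongruent) = 2713/5 = 542.600
Difference = 542.600 − 483.111 = 59.489 ms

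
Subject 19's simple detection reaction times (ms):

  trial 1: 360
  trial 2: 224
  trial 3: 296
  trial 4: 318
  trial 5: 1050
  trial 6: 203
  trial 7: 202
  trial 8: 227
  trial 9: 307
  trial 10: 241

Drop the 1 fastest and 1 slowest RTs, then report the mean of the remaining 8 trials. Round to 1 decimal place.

272.0 ms

Sorted: 202, 203, 224, 227, 241, 296, 307, 318, 360, 1050
Drop lowest 1 (202) and highest 1 (1050)
Remaining (n=8): Σ = 2176, mean = 2176/8 = 272.000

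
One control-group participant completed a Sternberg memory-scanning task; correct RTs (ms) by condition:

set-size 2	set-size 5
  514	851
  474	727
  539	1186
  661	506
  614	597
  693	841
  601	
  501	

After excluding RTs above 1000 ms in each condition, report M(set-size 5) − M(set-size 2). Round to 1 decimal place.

set-size 5: exclude 1186
M(set-size 2) = 4597/8 = 574.625
M(set-size 5) = 3522/5 = 704.400
Difference = 704.400 − 574.625 = 129.775 ms

129.8 ms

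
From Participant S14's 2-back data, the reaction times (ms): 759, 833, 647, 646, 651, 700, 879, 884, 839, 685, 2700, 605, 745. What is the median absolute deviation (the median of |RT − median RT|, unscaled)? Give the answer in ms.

94 ms

Sorted: 605, 646, 647, 651, 685, 700, 745, 759, 833, 839, 879, 884, 2700 → median = 745
|x − 745|: 14, 88, 98, 99, 94, 45, 134, 139, 94, 60, 1955, 140, 0
Sorted deviations: 0, 14, 45, 60, 88, 94, 94, 98, 99, 134, 139, 140, 1955 → MAD = 94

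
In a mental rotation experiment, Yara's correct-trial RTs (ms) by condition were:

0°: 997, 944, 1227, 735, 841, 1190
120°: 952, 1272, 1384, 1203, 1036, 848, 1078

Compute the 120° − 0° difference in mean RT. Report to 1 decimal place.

M(0°) = 5934/6 = 989.000
M(120°) = 7773/7 = 1110.429
Difference = 1110.429 − 989.000 = 121.429 ms

121.4 ms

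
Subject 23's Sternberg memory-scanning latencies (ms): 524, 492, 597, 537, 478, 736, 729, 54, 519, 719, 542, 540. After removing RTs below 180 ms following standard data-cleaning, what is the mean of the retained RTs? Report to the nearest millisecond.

Excluded: 54
Retained (n=11): Σ = 6413
Mean = 6413/11 = 583.0000

583 ms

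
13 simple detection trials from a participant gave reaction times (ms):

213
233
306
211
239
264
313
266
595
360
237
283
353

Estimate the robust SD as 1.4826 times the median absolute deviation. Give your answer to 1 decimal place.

59.3 ms

Sorted: 211, 213, 233, 237, 239, 264, 266, 283, 306, 313, 353, 360, 595 → median = 266
|x − 266| sorted: 0, 2, 17, 27, 29, 33, 40, 47, 53, 55, 87, 94, 329 → MAD = 40
Robust SD ≈ 1.4826 × 40 = 59.304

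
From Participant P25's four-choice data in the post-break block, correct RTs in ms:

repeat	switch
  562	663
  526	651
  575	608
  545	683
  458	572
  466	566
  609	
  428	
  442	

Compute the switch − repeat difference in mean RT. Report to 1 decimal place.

111.5 ms

M(repeat) = 4611/9 = 512.333
M(switch) = 3743/6 = 623.833
Difference = 623.833 − 512.333 = 111.500 ms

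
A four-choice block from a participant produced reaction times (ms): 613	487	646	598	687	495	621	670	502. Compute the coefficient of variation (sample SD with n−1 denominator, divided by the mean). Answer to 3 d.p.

n = 9, Σ = 5319, M = 591.0000
Σ(x−M)² = 47868.000; s = √(47868.000/8) = 77.3531
CV = 77.3531 / 591.0000 = 0.13089

0.131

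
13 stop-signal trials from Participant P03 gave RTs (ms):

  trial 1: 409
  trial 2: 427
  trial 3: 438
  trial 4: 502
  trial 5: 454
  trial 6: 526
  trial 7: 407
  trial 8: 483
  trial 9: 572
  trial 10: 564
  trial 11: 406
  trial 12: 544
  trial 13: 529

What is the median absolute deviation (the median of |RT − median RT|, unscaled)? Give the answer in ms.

Sorted: 406, 407, 409, 427, 438, 454, 483, 502, 526, 529, 544, 564, 572 → median = 483
|x − 483|: 74, 56, 45, 19, 29, 43, 76, 0, 89, 81, 77, 61, 46
Sorted deviations: 0, 19, 29, 43, 45, 46, 56, 61, 74, 76, 77, 81, 89 → MAD = 56

56 ms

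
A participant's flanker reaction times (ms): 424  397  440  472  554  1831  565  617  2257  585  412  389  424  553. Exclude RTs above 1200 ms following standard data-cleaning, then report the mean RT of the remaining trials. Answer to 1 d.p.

Excluded: 1831, 2257
Retained (n=12): Σ = 5832
Mean = 5832/12 = 486.0000

486.0 ms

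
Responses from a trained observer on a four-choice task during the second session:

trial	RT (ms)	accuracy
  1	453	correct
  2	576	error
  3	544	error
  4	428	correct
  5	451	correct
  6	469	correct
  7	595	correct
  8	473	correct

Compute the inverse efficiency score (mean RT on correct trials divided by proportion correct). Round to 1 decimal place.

Correct trials (n=6): 453, 428, 451, 469, 595, 473
Mean correct RT = 2869/6 = 478.1667 ms
Proportion correct = 6/8
IES = 478.1667 / (6/8) = 637.556 ms

637.6 ms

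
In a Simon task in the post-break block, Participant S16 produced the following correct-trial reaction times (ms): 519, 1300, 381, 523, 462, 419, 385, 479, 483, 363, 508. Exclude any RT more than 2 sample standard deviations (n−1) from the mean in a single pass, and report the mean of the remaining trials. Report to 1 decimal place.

452.2 ms

n = 11, ΣRT = 5822, M = 529.273
Σ(x−M)² = 686418.18; s = √(686418.18/10) = 261.996
Cutoffs: 529.273 ± 2·261.996 → [5.3, 1053.3]
Outside: 1300 → excluded.
Retained (n=10): Σ = 4522, mean = 4522/10 = 452.200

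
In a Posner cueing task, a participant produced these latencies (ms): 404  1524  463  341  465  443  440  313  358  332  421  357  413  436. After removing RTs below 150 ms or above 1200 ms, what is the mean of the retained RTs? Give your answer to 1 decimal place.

Excluded: 1524
Retained (n=13): Σ = 5186
Mean = 5186/13 = 398.9231

398.9 ms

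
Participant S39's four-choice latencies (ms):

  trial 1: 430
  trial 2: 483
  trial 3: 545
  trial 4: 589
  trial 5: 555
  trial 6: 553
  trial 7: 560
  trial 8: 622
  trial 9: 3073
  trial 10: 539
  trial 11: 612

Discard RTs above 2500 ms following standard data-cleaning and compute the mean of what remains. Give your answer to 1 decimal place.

Excluded: 3073
Retained (n=10): Σ = 5488
Mean = 5488/10 = 548.8000

548.8 ms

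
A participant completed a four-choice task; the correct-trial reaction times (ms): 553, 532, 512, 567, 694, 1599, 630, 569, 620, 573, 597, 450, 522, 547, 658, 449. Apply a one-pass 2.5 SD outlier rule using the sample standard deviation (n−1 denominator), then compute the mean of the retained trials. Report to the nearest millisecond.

565 ms

n = 16, ΣRT = 10072, M = 629.500
Σ(x−M)² = 1069136.00; s = √(1069136.00/15) = 266.975
Cutoffs: 629.500 ± 2.5·266.975 → [-37.9, 1296.9]
Outside: 1599 → excluded.
Retained (n=15): Σ = 8473, mean = 8473/15 = 564.867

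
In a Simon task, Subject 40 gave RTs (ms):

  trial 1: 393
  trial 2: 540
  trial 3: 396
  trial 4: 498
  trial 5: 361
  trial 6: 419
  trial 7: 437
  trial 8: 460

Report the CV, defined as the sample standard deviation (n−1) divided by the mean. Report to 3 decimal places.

n = 8, Σ = 3504, M = 438.0000
Σ(x−M)² = 24568.000; s = √(24568.000/7) = 59.2428
CV = 59.2428 / 438.0000 = 0.13526

0.135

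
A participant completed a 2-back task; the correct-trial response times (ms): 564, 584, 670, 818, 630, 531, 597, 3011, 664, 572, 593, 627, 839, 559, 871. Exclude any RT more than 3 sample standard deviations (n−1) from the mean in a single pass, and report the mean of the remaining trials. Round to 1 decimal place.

n = 15, ΣRT = 12130, M = 808.667
Σ(x−M)² = 5357341.33; s = √(5357341.33/14) = 618.601
Cutoffs: 808.667 ± 3·618.601 → [-1047.1, 2664.5]
Outside: 3011 → excluded.
Retained (n=14): Σ = 9119, mean = 9119/14 = 651.357

651.4 ms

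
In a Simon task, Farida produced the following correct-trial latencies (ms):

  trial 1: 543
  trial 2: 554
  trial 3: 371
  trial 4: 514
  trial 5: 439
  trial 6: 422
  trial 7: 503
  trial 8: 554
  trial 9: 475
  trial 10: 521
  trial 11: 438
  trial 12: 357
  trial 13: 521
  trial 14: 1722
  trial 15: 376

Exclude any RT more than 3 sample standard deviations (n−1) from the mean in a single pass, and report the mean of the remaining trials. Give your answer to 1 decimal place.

n = 15, ΣRT = 8310, M = 554.000
Σ(x−M)² = 1525052.00; s = √(1525052.00/14) = 330.049
Cutoffs: 554.000 ± 3·330.049 → [-436.1, 1544.1]
Outside: 1722 → excluded.
Retained (n=14): Σ = 6588, mean = 6588/14 = 470.571

470.6 ms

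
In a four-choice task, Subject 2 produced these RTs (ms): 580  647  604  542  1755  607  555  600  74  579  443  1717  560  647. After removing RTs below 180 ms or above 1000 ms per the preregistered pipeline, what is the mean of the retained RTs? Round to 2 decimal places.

578.55 ms

Excluded: 74, 1717, 1755
Retained (n=11): Σ = 6364
Mean = 6364/11 = 578.5455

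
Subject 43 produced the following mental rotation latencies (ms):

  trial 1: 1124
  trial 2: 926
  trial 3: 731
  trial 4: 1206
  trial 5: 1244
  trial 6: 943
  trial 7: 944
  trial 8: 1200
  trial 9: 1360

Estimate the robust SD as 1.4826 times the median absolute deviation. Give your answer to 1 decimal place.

Sorted: 731, 926, 943, 944, 1124, 1200, 1206, 1244, 1360 → median = 1124
|x − 1124| sorted: 0, 76, 82, 120, 180, 181, 198, 236, 393 → MAD = 180
Robust SD ≈ 1.4826 × 180 = 266.868

266.9 ms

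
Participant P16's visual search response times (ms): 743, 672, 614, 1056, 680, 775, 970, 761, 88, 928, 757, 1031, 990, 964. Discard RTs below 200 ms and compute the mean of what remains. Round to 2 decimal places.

841.62 ms

Excluded: 88
Retained (n=13): Σ = 10941
Mean = 10941/13 = 841.6154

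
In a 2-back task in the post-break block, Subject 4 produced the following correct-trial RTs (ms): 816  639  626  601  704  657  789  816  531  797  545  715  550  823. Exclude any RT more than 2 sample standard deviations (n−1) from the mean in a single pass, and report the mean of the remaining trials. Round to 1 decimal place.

686.4 ms

n = 14, ΣRT = 9609, M = 686.357
Σ(x−M)² = 152939.21; s = √(152939.21/13) = 108.465
Cutoffs: 686.357 ± 2·108.465 → [469.4, 903.3]
No RTs fall outside the cutoffs; all 14 retained. Mean = 9609/14 = 686.357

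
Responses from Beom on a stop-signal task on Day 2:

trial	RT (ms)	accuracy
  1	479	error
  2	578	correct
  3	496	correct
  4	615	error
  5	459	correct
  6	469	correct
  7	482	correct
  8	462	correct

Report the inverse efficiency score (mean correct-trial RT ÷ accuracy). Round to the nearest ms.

655 ms

Correct trials (n=6): 578, 496, 459, 469, 482, 462
Mean correct RT = 2946/6 = 491.0000 ms
Proportion correct = 6/8
IES = 491.0000 / (6/8) = 654.667 ms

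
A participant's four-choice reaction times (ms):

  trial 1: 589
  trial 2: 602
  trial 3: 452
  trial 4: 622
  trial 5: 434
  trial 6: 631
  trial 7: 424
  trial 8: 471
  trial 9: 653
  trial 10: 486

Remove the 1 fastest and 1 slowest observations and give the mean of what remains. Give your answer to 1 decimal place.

Sorted: 424, 434, 452, 471, 486, 589, 602, 622, 631, 653
Drop lowest 1 (424) and highest 1 (653)
Remaining (n=8): Σ = 4287, mean = 4287/8 = 535.875

535.9 ms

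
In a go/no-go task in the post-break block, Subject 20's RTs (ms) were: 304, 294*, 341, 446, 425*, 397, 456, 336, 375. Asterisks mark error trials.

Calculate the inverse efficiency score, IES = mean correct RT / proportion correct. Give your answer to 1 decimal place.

487.7 ms

Correct trials (n=7): 304, 341, 446, 397, 456, 336, 375
Mean correct RT = 2655/7 = 379.2857 ms
Proportion correct = 7/9
IES = 379.2857 / (7/9) = 487.653 ms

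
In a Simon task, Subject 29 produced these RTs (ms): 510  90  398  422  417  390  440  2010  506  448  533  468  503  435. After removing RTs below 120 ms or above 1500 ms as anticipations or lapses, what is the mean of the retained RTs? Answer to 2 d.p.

455.83 ms

Excluded: 90, 2010
Retained (n=12): Σ = 5470
Mean = 5470/12 = 455.8333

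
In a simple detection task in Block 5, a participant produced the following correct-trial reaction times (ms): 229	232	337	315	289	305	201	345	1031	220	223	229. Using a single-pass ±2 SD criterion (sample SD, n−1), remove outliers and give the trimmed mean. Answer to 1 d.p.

265.9 ms

n = 12, ΣRT = 3956, M = 329.667
Σ(x−M)² = 564400.67; s = √(564400.67/11) = 226.515
Cutoffs: 329.667 ± 2·226.515 → [-123.4, 782.7]
Outside: 1031 → excluded.
Retained (n=11): Σ = 2925, mean = 2925/11 = 265.909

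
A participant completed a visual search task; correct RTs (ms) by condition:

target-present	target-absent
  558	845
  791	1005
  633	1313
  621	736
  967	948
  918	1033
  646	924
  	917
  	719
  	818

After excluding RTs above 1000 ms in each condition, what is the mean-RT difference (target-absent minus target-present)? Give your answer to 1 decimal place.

110.4 ms

target-absent: exclude 1005, 1313, 1033
M(target-present) = 5134/7 = 733.429
M(target-absent) = 5907/7 = 843.857
Difference = 843.857 − 733.429 = 110.429 ms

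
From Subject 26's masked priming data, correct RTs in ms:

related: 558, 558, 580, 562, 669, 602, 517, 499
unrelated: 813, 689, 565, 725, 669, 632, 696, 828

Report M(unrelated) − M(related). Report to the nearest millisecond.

M(related) = 4545/8 = 568.125
M(unrelated) = 5617/8 = 702.125
Difference = 702.125 − 568.125 = 134.000 ms

134 ms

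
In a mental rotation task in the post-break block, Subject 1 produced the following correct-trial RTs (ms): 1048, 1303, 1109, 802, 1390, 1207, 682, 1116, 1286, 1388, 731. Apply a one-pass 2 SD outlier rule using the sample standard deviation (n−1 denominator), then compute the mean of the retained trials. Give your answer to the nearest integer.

1097 ms

n = 11, ΣRT = 12062, M = 1096.545
Σ(x−M)² = 656896.73; s = √(656896.73/10) = 256.300
Cutoffs: 1096.545 ± 2·256.300 → [583.9, 1609.1]
No RTs fall outside the cutoffs; all 11 retained. Mean = 12062/11 = 1096.545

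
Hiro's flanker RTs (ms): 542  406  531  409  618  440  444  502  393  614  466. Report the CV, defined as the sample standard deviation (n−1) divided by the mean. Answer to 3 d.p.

0.165

n = 11, Σ = 5365, M = 487.7273
Σ(x−M)² = 64450.182; s = √(64450.182/10) = 80.2809
CV = 80.2809 / 487.7273 = 0.16460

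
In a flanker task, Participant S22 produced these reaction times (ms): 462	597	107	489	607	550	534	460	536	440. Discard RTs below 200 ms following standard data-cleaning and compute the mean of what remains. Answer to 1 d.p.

519.4 ms

Excluded: 107
Retained (n=9): Σ = 4675
Mean = 4675/9 = 519.4444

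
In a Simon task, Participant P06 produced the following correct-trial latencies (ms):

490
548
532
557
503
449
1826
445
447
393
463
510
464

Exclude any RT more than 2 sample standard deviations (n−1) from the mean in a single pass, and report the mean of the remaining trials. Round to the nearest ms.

483 ms

n = 13, ΣRT = 7627, M = 586.692
Σ(x−M)² = 1689908.77; s = √(1689908.77/12) = 375.268
Cutoffs: 586.692 ± 2·375.268 → [-163.8, 1337.2]
Outside: 1826 → excluded.
Retained (n=12): Σ = 5801, mean = 5801/12 = 483.417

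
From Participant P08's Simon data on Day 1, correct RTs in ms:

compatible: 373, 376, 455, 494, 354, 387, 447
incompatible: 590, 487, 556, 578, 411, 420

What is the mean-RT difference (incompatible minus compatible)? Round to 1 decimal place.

94.7 ms

M(compatible) = 2886/7 = 412.286
M(incompatible) = 3042/6 = 507.000
Difference = 507.000 − 412.286 = 94.714 ms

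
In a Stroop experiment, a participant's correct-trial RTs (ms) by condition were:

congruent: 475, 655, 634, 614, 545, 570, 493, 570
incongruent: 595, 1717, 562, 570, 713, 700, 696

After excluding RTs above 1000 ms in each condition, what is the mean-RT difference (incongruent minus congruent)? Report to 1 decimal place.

69.8 ms

incongruent: exclude 1717
M(congruent) = 4556/8 = 569.500
M(incongruent) = 3836/6 = 639.333
Difference = 639.333 − 569.500 = 69.833 ms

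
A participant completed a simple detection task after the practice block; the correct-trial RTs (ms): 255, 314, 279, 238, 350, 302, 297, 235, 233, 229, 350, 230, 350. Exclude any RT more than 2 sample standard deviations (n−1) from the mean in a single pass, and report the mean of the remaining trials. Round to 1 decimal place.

n = 13, ΣRT = 3662, M = 281.692
Σ(x−M)² = 28316.77; s = √(28316.77/12) = 48.577
Cutoffs: 281.692 ± 2·48.577 → [184.5, 378.8]
No RTs fall outside the cutoffs; all 13 retained. Mean = 3662/13 = 281.692

281.7 ms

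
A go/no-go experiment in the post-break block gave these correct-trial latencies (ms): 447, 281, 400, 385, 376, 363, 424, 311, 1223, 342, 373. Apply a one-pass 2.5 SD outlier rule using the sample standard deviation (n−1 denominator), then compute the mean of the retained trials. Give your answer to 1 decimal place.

n = 11, ΣRT = 4925, M = 447.727
Σ(x−M)² = 683402.18; s = √(683402.18/10) = 261.420
Cutoffs: 447.727 ± 2.5·261.420 → [-205.8, 1101.3]
Outside: 1223 → excluded.
Retained (n=10): Σ = 3702, mean = 3702/10 = 370.200

370.2 ms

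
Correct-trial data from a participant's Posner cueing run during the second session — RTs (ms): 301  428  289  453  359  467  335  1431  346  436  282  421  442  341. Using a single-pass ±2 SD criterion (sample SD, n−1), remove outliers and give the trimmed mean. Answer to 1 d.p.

376.9 ms

n = 14, ΣRT = 6331, M = 452.214
Σ(x−M)² = 1084724.36; s = √(1084724.36/13) = 288.860
Cutoffs: 452.214 ± 2·288.860 → [-125.5, 1029.9]
Outside: 1431 → excluded.
Retained (n=13): Σ = 4900, mean = 4900/13 = 376.923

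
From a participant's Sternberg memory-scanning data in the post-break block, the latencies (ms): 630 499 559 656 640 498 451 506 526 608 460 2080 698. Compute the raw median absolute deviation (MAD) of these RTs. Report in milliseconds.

71 ms

Sorted: 451, 460, 498, 499, 506, 526, 559, 608, 630, 640, 656, 698, 2080 → median = 559
|x − 559|: 71, 60, 0, 97, 81, 61, 108, 53, 33, 49, 99, 1521, 139
Sorted deviations: 0, 33, 49, 53, 60, 61, 71, 81, 97, 99, 108, 139, 1521 → MAD = 71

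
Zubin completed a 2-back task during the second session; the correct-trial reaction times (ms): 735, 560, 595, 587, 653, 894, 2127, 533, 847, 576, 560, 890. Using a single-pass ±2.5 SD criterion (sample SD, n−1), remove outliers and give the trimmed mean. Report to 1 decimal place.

675.5 ms

n = 12, ΣRT = 9557, M = 796.417
Σ(x−M)² = 2129812.92; s = √(2129812.92/11) = 440.022
Cutoffs: 796.417 ± 2.5·440.022 → [-303.6, 1896.5]
Outside: 2127 → excluded.
Retained (n=11): Σ = 7430, mean = 7430/11 = 675.455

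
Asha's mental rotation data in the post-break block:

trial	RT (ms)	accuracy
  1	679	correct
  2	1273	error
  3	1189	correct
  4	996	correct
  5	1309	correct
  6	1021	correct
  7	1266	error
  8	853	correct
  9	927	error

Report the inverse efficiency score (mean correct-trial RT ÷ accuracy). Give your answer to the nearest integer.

Correct trials (n=6): 679, 1189, 996, 1309, 1021, 853
Mean correct RT = 6047/6 = 1007.8333 ms
Proportion correct = 6/9
IES = 1007.8333 / (6/9) = 1511.750 ms

1512 ms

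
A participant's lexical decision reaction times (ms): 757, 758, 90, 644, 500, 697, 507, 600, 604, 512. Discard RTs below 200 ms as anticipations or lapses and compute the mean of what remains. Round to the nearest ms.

620 ms

Excluded: 90
Retained (n=9): Σ = 5579
Mean = 5579/9 = 619.8889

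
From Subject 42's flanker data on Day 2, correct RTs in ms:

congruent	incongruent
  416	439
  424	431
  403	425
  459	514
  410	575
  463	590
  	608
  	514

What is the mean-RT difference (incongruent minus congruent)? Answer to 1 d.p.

M(congruent) = 2575/6 = 429.167
M(incongruent) = 4096/8 = 512.000
Difference = 512.000 − 429.167 = 82.833 ms

82.8 ms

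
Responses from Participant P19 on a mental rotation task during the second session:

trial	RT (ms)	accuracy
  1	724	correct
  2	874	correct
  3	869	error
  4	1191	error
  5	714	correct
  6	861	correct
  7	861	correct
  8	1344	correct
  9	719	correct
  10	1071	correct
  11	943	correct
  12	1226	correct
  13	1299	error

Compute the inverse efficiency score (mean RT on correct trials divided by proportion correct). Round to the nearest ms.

Correct trials (n=10): 724, 874, 714, 861, 861, 1344, 719, 1071, 943, 1226
Mean correct RT = 9337/10 = 933.7000 ms
Proportion correct = 10/13
IES = 933.7000 / (10/13) = 1213.810 ms

1214 ms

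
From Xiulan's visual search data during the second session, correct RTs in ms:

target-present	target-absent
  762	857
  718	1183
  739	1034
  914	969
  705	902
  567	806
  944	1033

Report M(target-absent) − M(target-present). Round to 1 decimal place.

M(target-present) = 5349/7 = 764.143
M(target-absent) = 6784/7 = 969.143
Difference = 969.143 − 764.143 = 205.000 ms

205.0 ms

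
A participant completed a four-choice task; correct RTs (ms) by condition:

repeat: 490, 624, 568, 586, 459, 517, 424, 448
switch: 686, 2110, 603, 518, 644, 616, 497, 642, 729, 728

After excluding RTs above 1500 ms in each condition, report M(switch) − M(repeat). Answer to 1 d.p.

114.7 ms

switch: exclude 2110
M(repeat) = 4116/8 = 514.500
M(switch) = 5663/9 = 629.222
Difference = 629.222 − 514.500 = 114.722 ms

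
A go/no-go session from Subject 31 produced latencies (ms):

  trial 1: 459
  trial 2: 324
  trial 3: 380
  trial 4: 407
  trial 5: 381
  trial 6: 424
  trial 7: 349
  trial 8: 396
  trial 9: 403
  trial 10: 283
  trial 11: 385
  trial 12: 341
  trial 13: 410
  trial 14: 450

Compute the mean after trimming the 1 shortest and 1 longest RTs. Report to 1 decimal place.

387.5 ms

Sorted: 283, 324, 341, 349, 380, 381, 385, 396, 403, 407, 410, 424, 450, 459
Drop lowest 1 (283) and highest 1 (459)
Remaining (n=12): Σ = 4650, mean = 4650/12 = 387.500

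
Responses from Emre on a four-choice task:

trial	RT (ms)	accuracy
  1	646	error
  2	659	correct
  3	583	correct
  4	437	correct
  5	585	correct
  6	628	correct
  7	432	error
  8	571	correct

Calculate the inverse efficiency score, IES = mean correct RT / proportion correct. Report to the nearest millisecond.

Correct trials (n=6): 659, 583, 437, 585, 628, 571
Mean correct RT = 3463/6 = 577.1667 ms
Proportion correct = 6/8
IES = 577.1667 / (6/8) = 769.556 ms

770 ms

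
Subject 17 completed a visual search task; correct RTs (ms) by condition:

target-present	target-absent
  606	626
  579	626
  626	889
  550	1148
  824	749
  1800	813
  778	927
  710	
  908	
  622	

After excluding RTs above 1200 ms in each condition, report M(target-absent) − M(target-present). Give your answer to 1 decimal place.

136.2 ms

target-present: exclude 1800
M(target-present) = 6203/9 = 689.222
M(target-absent) = 5778/7 = 825.429
Difference = 825.429 − 689.222 = 136.206 ms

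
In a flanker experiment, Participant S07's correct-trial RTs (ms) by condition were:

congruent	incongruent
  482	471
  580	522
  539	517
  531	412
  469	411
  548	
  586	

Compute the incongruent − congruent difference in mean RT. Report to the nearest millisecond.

-67 ms

M(congruent) = 3735/7 = 533.571
M(incongruent) = 2333/5 = 466.600
Difference = 466.600 − 533.571 = -66.971 ms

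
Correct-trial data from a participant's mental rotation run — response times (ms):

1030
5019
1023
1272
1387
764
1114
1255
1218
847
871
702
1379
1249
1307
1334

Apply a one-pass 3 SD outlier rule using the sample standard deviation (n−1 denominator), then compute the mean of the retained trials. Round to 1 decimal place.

n = 16, ΣRT = 21771, M = 1360.688
Σ(x−M)² = 15017557.44; s = √(15017557.44/15) = 1000.585
Cutoffs: 1360.688 ± 3·1000.585 → [-1641.1, 4362.4]
Outside: 5019 → excluded.
Retained (n=15): Σ = 16752, mean = 16752/15 = 1116.800

1116.8 ms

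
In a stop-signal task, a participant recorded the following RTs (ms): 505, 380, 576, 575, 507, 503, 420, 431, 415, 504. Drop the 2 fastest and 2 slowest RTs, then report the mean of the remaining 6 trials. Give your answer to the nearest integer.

478 ms

Sorted: 380, 415, 420, 431, 503, 504, 505, 507, 575, 576
Drop lowest 2 (380, 415) and highest 2 (575, 576)
Remaining (n=6): Σ = 2870, mean = 2870/6 = 478.333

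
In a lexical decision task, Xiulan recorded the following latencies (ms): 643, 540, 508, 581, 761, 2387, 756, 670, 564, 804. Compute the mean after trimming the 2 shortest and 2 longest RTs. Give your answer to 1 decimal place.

662.5 ms

Sorted: 508, 540, 564, 581, 643, 670, 756, 761, 804, 2387
Drop lowest 2 (508, 540) and highest 2 (804, 2387)
Remaining (n=6): Σ = 3975, mean = 3975/6 = 662.500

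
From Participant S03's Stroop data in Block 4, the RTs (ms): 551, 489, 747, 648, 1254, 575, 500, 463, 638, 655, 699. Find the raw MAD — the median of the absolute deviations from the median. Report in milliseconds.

87 ms

Sorted: 463, 489, 500, 551, 575, 638, 648, 655, 699, 747, 1254 → median = 638
|x − 638|: 87, 149, 109, 10, 616, 63, 138, 175, 0, 17, 61
Sorted deviations: 0, 10, 17, 61, 63, 87, 109, 138, 149, 175, 616 → MAD = 87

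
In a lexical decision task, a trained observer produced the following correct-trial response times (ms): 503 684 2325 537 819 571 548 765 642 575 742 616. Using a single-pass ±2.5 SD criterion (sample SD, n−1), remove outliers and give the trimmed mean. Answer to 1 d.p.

636.5 ms

n = 12, ΣRT = 9327, M = 777.250
Σ(x−M)² = 2720588.25; s = √(2720588.25/11) = 497.319
Cutoffs: 777.250 ± 2.5·497.319 → [-466.0, 2020.5]
Outside: 2325 → excluded.
Retained (n=11): Σ = 7002, mean = 7002/11 = 636.545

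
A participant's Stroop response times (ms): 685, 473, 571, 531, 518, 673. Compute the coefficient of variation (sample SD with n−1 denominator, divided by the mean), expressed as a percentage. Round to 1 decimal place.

n = 6, Σ = 3451, M = 575.1667
Σ(x−M)² = 37308.833; s = √(37308.833/5) = 86.3815
CV = 86.3815 / 575.1667 = 0.15019 = 15.019%

15.0%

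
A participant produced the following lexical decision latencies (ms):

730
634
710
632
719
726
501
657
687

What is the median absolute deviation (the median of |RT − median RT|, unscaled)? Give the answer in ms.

39 ms

Sorted: 501, 632, 634, 657, 687, 710, 719, 726, 730 → median = 687
|x − 687|: 43, 53, 23, 55, 32, 39, 186, 30, 0
Sorted deviations: 0, 23, 30, 32, 39, 43, 53, 55, 186 → MAD = 39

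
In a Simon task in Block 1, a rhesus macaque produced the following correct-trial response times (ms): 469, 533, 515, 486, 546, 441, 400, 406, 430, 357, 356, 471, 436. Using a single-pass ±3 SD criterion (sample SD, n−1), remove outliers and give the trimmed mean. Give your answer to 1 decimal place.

449.7 ms

n = 13, ΣRT = 5846, M = 449.692
Σ(x−M)² = 45024.77; s = √(45024.77/12) = 61.254
Cutoffs: 449.692 ± 3·61.254 → [265.9, 633.5]
No RTs fall outside the cutoffs; all 13 retained. Mean = 5846/13 = 449.692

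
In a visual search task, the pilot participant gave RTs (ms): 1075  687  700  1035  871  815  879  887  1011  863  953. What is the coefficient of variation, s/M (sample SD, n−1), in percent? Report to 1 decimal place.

14.1%

n = 11, Σ = 9776, M = 888.7273
Σ(x−M)² = 157996.182; s = √(157996.182/10) = 125.6965
CV = 125.6965 / 888.7273 = 0.14143 = 14.143%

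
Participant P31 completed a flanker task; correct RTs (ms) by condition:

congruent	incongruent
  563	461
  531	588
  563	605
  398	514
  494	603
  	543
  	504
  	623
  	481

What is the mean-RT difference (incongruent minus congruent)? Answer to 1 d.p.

37.1 ms

M(congruent) = 2549/5 = 509.800
M(incongruent) = 4922/9 = 546.889
Difference = 546.889 − 509.800 = 37.089 ms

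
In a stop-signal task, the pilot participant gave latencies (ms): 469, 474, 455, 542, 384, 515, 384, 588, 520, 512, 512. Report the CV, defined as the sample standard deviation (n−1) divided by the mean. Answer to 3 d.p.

n = 11, Σ = 5355, M = 486.8182
Σ(x−M)² = 39083.636; s = √(39083.636/10) = 62.5169
CV = 62.5169 / 486.8182 = 0.12842

0.128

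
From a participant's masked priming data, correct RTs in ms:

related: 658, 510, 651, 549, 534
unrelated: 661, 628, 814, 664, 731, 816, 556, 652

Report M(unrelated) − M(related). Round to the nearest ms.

110 ms

M(related) = 2902/5 = 580.400
M(unrelated) = 5522/8 = 690.250
Difference = 690.250 − 580.400 = 109.850 ms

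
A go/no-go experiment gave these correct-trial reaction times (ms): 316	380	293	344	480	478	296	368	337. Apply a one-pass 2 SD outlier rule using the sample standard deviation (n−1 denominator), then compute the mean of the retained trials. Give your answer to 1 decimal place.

n = 9, ΣRT = 3292, M = 365.778
Σ(x−M)² = 39793.56; s = √(39793.56/8) = 70.528
Cutoffs: 365.778 ± 2·70.528 → [224.7, 506.8]
No RTs fall outside the cutoffs; all 9 retained. Mean = 3292/9 = 365.778

365.8 ms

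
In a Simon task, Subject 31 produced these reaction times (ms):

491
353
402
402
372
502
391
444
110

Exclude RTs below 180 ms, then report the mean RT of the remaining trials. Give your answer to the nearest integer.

Excluded: 110
Retained (n=8): Σ = 3357
Mean = 3357/8 = 419.6250

420 ms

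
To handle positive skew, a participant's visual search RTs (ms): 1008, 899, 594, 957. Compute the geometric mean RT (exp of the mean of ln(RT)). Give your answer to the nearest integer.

847 ms

ln(RT): 6.9157, 6.8013, 6.3869, 6.8638
Mean ln(RT) = 26.9677/4 = 6.74192
Geometric mean = exp(6.74192) = 847.19 ms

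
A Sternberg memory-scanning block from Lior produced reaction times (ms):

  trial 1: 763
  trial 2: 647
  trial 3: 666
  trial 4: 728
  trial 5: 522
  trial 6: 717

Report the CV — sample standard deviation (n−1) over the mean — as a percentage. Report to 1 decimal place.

n = 6, Σ = 4043, M = 673.8333
Σ(x−M)² = 36582.833; s = √(36582.833/5) = 85.5369
CV = 85.5369 / 673.8333 = 0.12694 = 12.694%

12.7%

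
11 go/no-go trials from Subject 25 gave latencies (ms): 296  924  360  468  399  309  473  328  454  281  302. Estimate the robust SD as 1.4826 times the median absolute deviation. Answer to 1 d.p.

Sorted: 281, 296, 302, 309, 328, 360, 399, 454, 468, 473, 924 → median = 360
|x − 360| sorted: 0, 32, 39, 51, 58, 64, 79, 94, 108, 113, 564 → MAD = 64
Robust SD ≈ 1.4826 × 64 = 94.886

94.9 ms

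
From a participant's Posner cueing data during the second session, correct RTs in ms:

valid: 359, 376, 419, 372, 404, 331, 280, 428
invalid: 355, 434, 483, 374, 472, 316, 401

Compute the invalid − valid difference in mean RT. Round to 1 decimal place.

33.9 ms

M(valid) = 2969/8 = 371.125
M(invalid) = 2835/7 = 405.000
Difference = 405.000 − 371.125 = 33.875 ms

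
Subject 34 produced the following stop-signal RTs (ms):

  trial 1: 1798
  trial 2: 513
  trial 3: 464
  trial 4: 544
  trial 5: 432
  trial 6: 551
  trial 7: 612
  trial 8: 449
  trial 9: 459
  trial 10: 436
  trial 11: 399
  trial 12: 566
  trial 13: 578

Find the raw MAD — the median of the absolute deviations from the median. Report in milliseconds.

Sorted: 399, 432, 436, 449, 459, 464, 513, 544, 551, 566, 578, 612, 1798 → median = 513
|x − 513|: 1285, 0, 49, 31, 81, 38, 99, 64, 54, 77, 114, 53, 65
Sorted deviations: 0, 31, 38, 49, 53, 54, 64, 65, 77, 81, 99, 114, 1285 → MAD = 64

64 ms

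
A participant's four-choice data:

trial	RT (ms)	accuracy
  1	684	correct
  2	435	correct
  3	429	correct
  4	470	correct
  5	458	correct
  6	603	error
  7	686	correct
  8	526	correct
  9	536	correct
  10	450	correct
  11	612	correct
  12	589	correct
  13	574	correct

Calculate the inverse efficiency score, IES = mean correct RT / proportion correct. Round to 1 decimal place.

582.2 ms

Correct trials (n=12): 684, 435, 429, 470, 458, 686, 526, 536, 450, 612, 589, 574
Mean correct RT = 6449/12 = 537.4167 ms
Proportion correct = 12/13
IES = 537.4167 / (12/13) = 582.201 ms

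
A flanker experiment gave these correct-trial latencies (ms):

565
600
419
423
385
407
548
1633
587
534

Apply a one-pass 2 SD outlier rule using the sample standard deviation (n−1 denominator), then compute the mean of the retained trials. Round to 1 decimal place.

496.4 ms

n = 10, ΣRT = 6101, M = 610.100
Σ(x−M)² = 1222086.90; s = √(1222086.90/9) = 368.493
Cutoffs: 610.100 ± 2·368.493 → [-126.9, 1347.1]
Outside: 1633 → excluded.
Retained (n=9): Σ = 4468, mean = 4468/9 = 496.444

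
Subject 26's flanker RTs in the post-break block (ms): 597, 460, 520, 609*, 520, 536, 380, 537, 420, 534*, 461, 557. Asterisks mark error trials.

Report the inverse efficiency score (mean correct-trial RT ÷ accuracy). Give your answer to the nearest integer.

Correct trials (n=10): 597, 460, 520, 520, 536, 380, 537, 420, 461, 557
Mean correct RT = 4988/10 = 498.8000 ms
Proportion correct = 10/12
IES = 498.8000 / (10/12) = 598.560 ms

599 ms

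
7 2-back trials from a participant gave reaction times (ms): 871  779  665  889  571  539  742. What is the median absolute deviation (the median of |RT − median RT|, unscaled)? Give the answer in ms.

Sorted: 539, 571, 665, 742, 779, 871, 889 → median = 742
|x − 742|: 129, 37, 77, 147, 171, 203, 0
Sorted deviations: 0, 37, 77, 129, 147, 171, 203 → MAD = 129

129 ms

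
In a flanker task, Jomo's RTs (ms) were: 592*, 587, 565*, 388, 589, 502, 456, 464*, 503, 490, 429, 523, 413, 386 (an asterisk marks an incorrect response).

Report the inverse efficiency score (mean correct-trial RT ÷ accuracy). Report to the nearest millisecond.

Correct trials (n=11): 587, 388, 589, 502, 456, 503, 490, 429, 523, 413, 386
Mean correct RT = 5266/11 = 478.7273 ms
Proportion correct = 11/14
IES = 478.7273 / (11/14) = 609.289 ms

609 ms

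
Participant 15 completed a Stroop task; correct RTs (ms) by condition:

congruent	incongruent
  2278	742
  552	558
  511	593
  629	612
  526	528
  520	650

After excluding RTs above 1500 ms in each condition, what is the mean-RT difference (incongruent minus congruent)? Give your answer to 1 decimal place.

66.2 ms

congruent: exclude 2278
M(congruent) = 2738/5 = 547.600
M(incongruent) = 3683/6 = 613.833
Difference = 613.833 − 547.600 = 66.233 ms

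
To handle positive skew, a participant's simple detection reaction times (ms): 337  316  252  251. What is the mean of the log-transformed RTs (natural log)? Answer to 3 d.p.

5.658

ln(RT): 5.8201, 5.7557, 5.5294, 5.5255
Σ ln(RT) = 22.6307
Mean = 22.6307/4 = 5.65768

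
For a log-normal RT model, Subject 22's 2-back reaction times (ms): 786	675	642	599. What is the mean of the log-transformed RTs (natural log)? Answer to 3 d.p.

ln(RT): 6.6670, 6.5147, 6.4646, 6.3953
Σ ln(RT) = 26.0415
Mean = 26.0415/4 = 6.51038

6.510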